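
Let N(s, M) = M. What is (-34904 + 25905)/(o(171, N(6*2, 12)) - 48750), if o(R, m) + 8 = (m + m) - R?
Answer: 8999/48905 ≈ 0.18401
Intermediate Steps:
o(R, m) = -8 - R + 2*m (o(R, m) = -8 + ((m + m) - R) = -8 + (2*m - R) = -8 + (-R + 2*m) = -8 - R + 2*m)
(-34904 + 25905)/(o(171, N(6*2, 12)) - 48750) = (-34904 + 25905)/((-8 - 1*171 + 2*12) - 48750) = -8999/((-8 - 171 + 24) - 48750) = -8999/(-155 - 48750) = -8999/(-48905) = -8999*(-1/48905) = 8999/48905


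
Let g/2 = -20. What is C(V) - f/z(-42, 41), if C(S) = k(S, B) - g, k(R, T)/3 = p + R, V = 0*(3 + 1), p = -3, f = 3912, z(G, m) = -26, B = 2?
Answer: 2359/13 ≈ 181.46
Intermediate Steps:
g = -40 (g = 2*(-20) = -40)
V = 0 (V = 0*4 = 0)
k(R, T) = -9 + 3*R (k(R, T) = 3*(-3 + R) = -9 + 3*R)
C(S) = 31 + 3*S (C(S) = (-9 + 3*S) - 1*(-40) = (-9 + 3*S) + 40 = 31 + 3*S)
C(V) - f/z(-42, 41) = (31 + 3*0) - 3912/(-26) = (31 + 0) - 3912*(-1)/26 = 31 - 1*(-1956/13) = 31 + 1956/13 = 2359/13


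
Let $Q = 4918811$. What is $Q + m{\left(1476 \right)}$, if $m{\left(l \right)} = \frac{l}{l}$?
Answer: $4918812$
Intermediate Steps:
$m{\left(l \right)} = 1$
$Q + m{\left(1476 \right)} = 4918811 + 1 = 4918812$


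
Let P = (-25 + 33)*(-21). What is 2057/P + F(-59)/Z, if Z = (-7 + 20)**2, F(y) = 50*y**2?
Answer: 28892767/28392 ≈ 1017.6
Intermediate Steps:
Z = 169 (Z = 13**2 = 169)
P = -168 (P = 8*(-21) = -168)
2057/P + F(-59)/Z = 2057/(-168) + (50*(-59)**2)/169 = 2057*(-1/168) + (50*3481)*(1/169) = -2057/168 + 174050*(1/169) = -2057/168 + 174050/169 = 28892767/28392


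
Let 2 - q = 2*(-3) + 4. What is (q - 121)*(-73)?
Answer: 8541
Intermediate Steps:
q = 4 (q = 2 - (2*(-3) + 4) = 2 - (-6 + 4) = 2 - 1*(-2) = 2 + 2 = 4)
(q - 121)*(-73) = (4 - 121)*(-73) = -117*(-73) = 8541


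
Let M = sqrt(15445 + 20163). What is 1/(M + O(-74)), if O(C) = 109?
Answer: -109/23727 + 2*sqrt(8902)/23727 ≈ 0.0033591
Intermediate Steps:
M = 2*sqrt(8902) (M = sqrt(35608) = 2*sqrt(8902) ≈ 188.70)
1/(M + O(-74)) = 1/(2*sqrt(8902) + 109) = 1/(109 + 2*sqrt(8902))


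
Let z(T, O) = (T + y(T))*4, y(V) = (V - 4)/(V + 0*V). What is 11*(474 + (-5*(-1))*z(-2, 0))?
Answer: 5434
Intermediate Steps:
y(V) = (-4 + V)/V (y(V) = (-4 + V)/(V + 0) = (-4 + V)/V)
z(T, O) = 4*T + 4*(-4 + T)/T (z(T, O) = (T + (-4 + T)/T)*4 = 4*T + 4*(-4 + T)/T)
11*(474 + (-5*(-1))*z(-2, 0)) = 11*(474 + (-5*(-1))*(4 - 16/(-2) + 4*(-2))) = 11*(474 + 5*(4 - 16*(-½) - 8)) = 11*(474 + 5*(4 + 8 - 8)) = 11*(474 + 5*4) = 11*(474 + 20) = 11*494 = 5434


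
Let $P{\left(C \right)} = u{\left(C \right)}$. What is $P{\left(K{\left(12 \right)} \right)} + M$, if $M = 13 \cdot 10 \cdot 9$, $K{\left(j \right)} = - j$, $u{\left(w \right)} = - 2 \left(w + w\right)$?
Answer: $1218$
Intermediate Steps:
$u{\left(w \right)} = - 4 w$ ($u{\left(w \right)} = - 2 \cdot 2 w = - 4 w$)
$P{\left(C \right)} = - 4 C$
$M = 1170$ ($M = 13 \cdot 90 = 1170$)
$P{\left(K{\left(12 \right)} \right)} + M = - 4 \left(\left(-1\right) 12\right) + 1170 = \left(-4\right) \left(-12\right) + 1170 = 48 + 1170 = 1218$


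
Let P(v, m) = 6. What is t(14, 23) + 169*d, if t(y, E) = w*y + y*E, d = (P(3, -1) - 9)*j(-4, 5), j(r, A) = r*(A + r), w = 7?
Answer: 2448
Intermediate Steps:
d = 12 (d = (6 - 9)*(-4*(5 - 4)) = -(-12) = -3*(-4) = 12)
t(y, E) = 7*y + E*y (t(y, E) = 7*y + y*E = 7*y + E*y)
t(14, 23) + 169*d = 14*(7 + 23) + 169*12 = 14*30 + 2028 = 420 + 2028 = 2448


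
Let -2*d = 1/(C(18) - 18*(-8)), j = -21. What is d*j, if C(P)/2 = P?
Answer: 7/120 ≈ 0.058333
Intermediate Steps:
C(P) = 2*P
d = -1/360 (d = -1/(2*(2*18 - 18*(-8))) = -1/(2*(36 + 144)) = -1/2/180 = -1/2*1/180 = -1/360 ≈ -0.0027778)
d*j = -1/360*(-21) = 7/120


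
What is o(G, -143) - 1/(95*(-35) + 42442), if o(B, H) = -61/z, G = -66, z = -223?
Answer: 2385914/8723091 ≈ 0.27352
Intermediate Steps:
o(B, H) = 61/223 (o(B, H) = -61/(-223) = -61*(-1/223) = 61/223)
o(G, -143) - 1/(95*(-35) + 42442) = 61/223 - 1/(95*(-35) + 42442) = 61/223 - 1/(-3325 + 42442) = 61/223 - 1/39117 = 2385914/8723091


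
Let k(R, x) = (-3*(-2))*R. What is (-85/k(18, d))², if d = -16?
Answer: 7225/11664 ≈ 0.61943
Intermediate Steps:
k(R, x) = 6*R
(-85/k(18, d))² = (-85/(6*18))² = (-85/108)² = 7225/11664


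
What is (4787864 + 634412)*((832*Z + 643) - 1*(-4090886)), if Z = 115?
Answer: 22704202867684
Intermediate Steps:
(4787864 + 634412)*((832*Z + 643) - 1*(-4090886)) = (4787864 + 634412)*((832*115 + 643) - 1*(-4090886)) = 5422276*((95680 + 643) + 4090886) = 5422276*(96323 + 4090886) = 5422276*4187209 = 22704202867684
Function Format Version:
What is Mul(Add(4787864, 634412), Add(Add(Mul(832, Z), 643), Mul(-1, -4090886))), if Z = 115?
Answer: 22704202867684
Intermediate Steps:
Mul(Add(4787864, 634412), Add(Add(Mul(832, Z), 643), Mul(-1, -4090886))) = Mul(Add(4787864, 634412), Add(Add(Mul(832, 115), 643), Mul(-1, -4090886))) = Mul(5422276, Add(Add(95680, 643), 4090886)) = Mul(5422276, Add(96323, 4090886)) = Mul(5422276, 4187209) = 22704202867684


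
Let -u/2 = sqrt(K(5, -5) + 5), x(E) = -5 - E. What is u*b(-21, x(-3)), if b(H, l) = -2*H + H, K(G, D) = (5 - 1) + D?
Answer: -84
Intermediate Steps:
K(G, D) = 4 + D
b(H, l) = -H
u = -4 (u = -2*sqrt((4 - 5) + 5) = -2*sqrt(-1 + 5) = -2*sqrt(4) = -2*2 = -4)
u*b(-21, x(-3)) = -(-4)*(-21) = -4*21 = -84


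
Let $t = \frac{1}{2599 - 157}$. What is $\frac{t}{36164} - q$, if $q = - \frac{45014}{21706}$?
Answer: $\frac{1987649178269}{958455432264} \approx 2.0738$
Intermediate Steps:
$t = \frac{1}{2442}$ ($t = \frac{1}{2599 + \left(-10427 + 10270\right)} = \frac{1}{2599 - 157} = \frac{1}{2442} \approx 0.0004095$)
$q = - \frac{22507}{10853}$ ($q = \left(-45014\right) \frac{1}{21706} = - \frac{22507}{10853} \approx -2.0738$)
$\frac{t}{36164} - q = \frac{1}{2442 \cdot 36164} - - \frac{22507}{10853} = \frac{1}{2442} \cdot \frac{1}{36164} + \frac{22507}{10853} = \frac{1}{88312488} + \frac{22507}{10853} = \frac{1987649178269}{958455432264}$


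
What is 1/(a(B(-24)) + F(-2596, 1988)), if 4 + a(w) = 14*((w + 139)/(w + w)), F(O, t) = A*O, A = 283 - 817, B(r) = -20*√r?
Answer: 13308163200/18448667475721129 - 38920*I*√6/18448667475721129 ≈ 7.2136e-7 - 5.1675e-12*I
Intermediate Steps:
A = -534
F(O, t) = -534*O
a(w) = -4 + 7*(139 + w)/w (a(w) = -4 + 14*((w + 139)/(w + w)) = -4 + 14*((139 + w)/((2*w))) = -4 + 14*((139 + w)*(1/(2*w))) = -4 + 14*((139 + w)/(2*w)) = -4 + 7*(139 + w)/w)
1/(a(B(-24)) + F(-2596, 1988)) = 1/((3 + 973/((-40*I*√6))) - 534*(-2596)) = 1/((3 + 973/((-40*I*√6))) + 1386264) = 1/((3 + 973*(I*√6/240)) + 1386264) = 1/((3 + 973*I*√6/240) + 1386264) = 1/(1386267 + 973*I*√6/240)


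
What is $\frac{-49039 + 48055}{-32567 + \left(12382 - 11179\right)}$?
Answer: $\frac{246}{7841} \approx 0.031374$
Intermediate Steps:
$\frac{-49039 + 48055}{-32567 + \left(12382 - 11179\right)} = - \frac{984}{-32567 + 1203} = - \frac{984}{-31364} = \left(-984\right) \left(- \frac{1}{31364}\right) = \frac{246}{7841}$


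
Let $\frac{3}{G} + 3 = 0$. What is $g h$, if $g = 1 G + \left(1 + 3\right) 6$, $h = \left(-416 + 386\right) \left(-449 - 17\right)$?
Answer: $321540$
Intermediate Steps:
$G = -1$ ($G = \frac{3}{-3 + 0} = \frac{3}{-3} = 3 \left(- \frac{1}{3}\right) = -1$)
$h = 13980$ ($h = \left(-30\right) \left(-466\right) = 13980$)
$g = 23$ ($g = 1 \left(-1\right) + \left(1 + 3\right) 6 = -1 + 4 \cdot 6 = -1 + 24 = 23$)
$g h = 23 \cdot 13980 = 321540$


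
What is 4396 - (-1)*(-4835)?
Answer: -439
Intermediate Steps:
4396 - (-1)*(-4835) = 4396 - 1*4835 = 4396 - 4835 = -439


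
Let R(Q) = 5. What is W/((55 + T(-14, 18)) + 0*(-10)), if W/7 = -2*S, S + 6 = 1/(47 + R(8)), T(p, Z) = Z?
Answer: 2177/1898 ≈ 1.1470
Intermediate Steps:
S = -311/52 (S = -6 + 1/(47 + 5) = -6 + 1/52 = -311/52 ≈ -5.9808)
W = 2177/26 (W = 7*(-2*(-311/52)) = 7*(311/26) = 2177/26 ≈ 83.731)
W/((55 + T(-14, 18)) + 0*(-10)) = 2177/(26*((55 + 18) + 0*(-10))) = 2177/(26*(73 + 0)) = (2177/26)/73 = (2177/26)*(1/73) = 2177/1898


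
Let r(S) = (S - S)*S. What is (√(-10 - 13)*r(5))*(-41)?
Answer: 0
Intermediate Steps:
r(S) = 0 (r(S) = 0*S = 0)
(√(-10 - 13)*r(5))*(-41) = (√(-10 - 13)*0)*(-41) = (√(-23)*0)*(-41) = ((I*√23)*0)*(-41) = 0*(-41) = 0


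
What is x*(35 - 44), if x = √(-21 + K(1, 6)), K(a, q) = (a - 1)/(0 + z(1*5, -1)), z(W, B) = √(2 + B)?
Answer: -9*I*√21 ≈ -41.243*I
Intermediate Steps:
K(a, q) = -1 + a (K(a, q) = (a - 1)/(0 + √(2 - 1)) = (-1 + a)/(0 + √1) = (-1 + a)/(0 + 1) = (-1 + a)/1 = (-1 + a)*1 = -1 + a)
x = I*√21 (x = √(-21 + (-1 + 1)) = √(-21 + 0) = √(-21) = I*√21 ≈ 4.5826*I)
x*(35 - 44) = (I*√21)*(35 - 44) = (I*√21)*(-9) = -9*I*√21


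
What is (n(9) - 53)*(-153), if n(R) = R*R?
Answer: -4284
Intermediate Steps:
n(R) = R²
(n(9) - 53)*(-153) = (9² - 53)*(-153) = (81 - 53)*(-153) = 28*(-153) = -4284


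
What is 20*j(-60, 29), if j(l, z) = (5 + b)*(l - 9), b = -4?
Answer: -1380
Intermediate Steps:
j(l, z) = -9 + l (j(l, z) = (5 - 4)*(l - 9) = 1*(-9 + l) = -9 + l)
20*j(-60, 29) = 20*(-9 - 60) = 20*(-69) = -1380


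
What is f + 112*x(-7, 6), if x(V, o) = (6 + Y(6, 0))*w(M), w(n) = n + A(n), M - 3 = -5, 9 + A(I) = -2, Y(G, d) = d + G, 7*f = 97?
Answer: -122207/7 ≈ -17458.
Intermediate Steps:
f = 97/7 (f = (1/7)*97 = 97/7 ≈ 13.857)
Y(G, d) = G + d
A(I) = -11 (A(I) = -9 - 2 = -11)
M = -2 (M = 3 - 5 = -2)
w(n) = -11 + n (w(n) = n - 11 = -11 + n)
x(V, o) = -156 (x(V, o) = (6 + (6 + 0))*(-11 - 2) = (6 + 6)*(-13) = 12*(-13) = -156)
f + 112*x(-7, 6) = 97/7 + 112*(-156) = 97/7 - 17472 = -122207/7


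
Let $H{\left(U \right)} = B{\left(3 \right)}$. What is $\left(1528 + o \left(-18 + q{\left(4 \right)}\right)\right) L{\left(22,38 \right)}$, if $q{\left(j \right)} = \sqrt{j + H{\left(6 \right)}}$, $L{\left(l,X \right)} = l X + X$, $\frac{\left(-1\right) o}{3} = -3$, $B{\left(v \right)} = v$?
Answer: $1193884 + 7866 \sqrt{7} \approx 1.2147 \cdot 10^{6}$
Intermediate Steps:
$H{\left(U \right)} = 3$
$o = 9$ ($o = \left(-3\right) \left(-3\right) = 9$)
$L{\left(l,X \right)} = X + X l$ ($L{\left(l,X \right)} = X l + X = X + X l$)
$q{\left(j \right)} = \sqrt{3 + j}$ ($q{\left(j \right)} = \sqrt{j + 3} = \sqrt{3 + j}$)
$\left(1528 + o \left(-18 + q{\left(4 \right)}\right)\right) L{\left(22,38 \right)} = \left(1528 + 9 \left(-18 + \sqrt{3 + 4}\right)\right) 38 \left(1 + 22\right) = \left(1528 + 9 \left(-18 + \sqrt{7}\right)\right) 38 \cdot 23 = \left(1528 - \left(162 - 9 \sqrt{7}\right)\right) 874 = \left(1366 + 9 \sqrt{7}\right) 874 = 1193884 + 7866 \sqrt{7}$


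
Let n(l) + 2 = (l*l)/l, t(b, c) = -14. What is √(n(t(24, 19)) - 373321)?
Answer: I*√373337 ≈ 611.01*I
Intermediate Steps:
n(l) = -2 + l (n(l) = -2 + (l*l)/l = -2 + l²/l = -2 + l)
√(n(t(24, 19)) - 373321) = √((-2 - 14) - 373321) = √(-16 - 373321) = √(-373337) = I*√373337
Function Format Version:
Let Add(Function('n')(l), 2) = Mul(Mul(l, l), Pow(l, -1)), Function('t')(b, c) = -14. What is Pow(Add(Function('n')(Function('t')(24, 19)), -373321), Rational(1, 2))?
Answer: Mul(I, Pow(373337, Rational(1, 2))) ≈ Mul(611.01, I)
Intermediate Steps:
Function('n')(l) = Add(-2, l) (Function('n')(l) = Add(-2, Mul(Mul(l, l), Pow(l, -1))) = Add(-2, Mul(Pow(l, 2), Pow(l, -1))) = Add(-2, l))
Pow(Add(Function('n')(Function('t')(24, 19)), -373321), Rational(1, 2)) = Pow(Add(Add(-2, -14), -373321), Rational(1, 2)) = Pow(Add(-16, -373321), Rational(1, 2)) = Pow(-373337, Rational(1, 2)) = Mul(I, Pow(373337, Rational(1, 2)))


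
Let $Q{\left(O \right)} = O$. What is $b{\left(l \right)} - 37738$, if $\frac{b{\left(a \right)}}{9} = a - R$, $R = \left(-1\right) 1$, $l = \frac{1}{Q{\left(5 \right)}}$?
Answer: $- \frac{188636}{5} \approx -37727.0$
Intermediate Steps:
$l = \frac{1}{5} \approx 0.2$
$R = -1$
$b{\left(a \right)} = 9 + 9 a$ ($b{\left(a \right)} = 9 \left(a - -1\right) = 9 \left(a + 1\right) = 9 \left(1 + a\right) = 9 + 9 a$)
$b{\left(l \right)} - 37738 = \left(9 + 9 \cdot \frac{1}{5}\right) - 37738 = \left(9 + \frac{9}{5}\right) - 37738 = \frac{54}{5} - 37738 = - \frac{188636}{5}$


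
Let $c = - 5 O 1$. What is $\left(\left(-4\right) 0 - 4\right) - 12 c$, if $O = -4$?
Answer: $-244$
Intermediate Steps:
$c = 20$ ($c = \left(-5\right) \left(-4\right) 1 = 20 \cdot 1 = 20$)
$\left(\left(-4\right) 0 - 4\right) - 12 c = \left(\left(-4\right) 0 - 4\right) - 240 = \left(0 - 4\right) - 240 = -4 - 240 = -244$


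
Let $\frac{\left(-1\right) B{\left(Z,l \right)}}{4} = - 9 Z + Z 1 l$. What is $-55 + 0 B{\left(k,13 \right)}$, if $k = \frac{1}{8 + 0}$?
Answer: $-55$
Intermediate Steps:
$k = \frac{1}{8} \approx 0.125$
$B{\left(Z,l \right)} = 36 Z - 4 Z l$ ($B{\left(Z,l \right)} = - 4 \left(- 9 Z + Z 1 l\right) = - 4 \left(- 9 Z + Z l\right) = 36 Z - 4 Z l$)
$-55 + 0 B{\left(k,13 \right)} = -55 + 0 \cdot 4 \cdot \frac{1}{8} \left(9 - 13\right) = -55 + 0 \cdot 4 \cdot \frac{1}{8} \left(-4\right) = -55 + 0 \left(-2\right) = -55 + 0 = -55$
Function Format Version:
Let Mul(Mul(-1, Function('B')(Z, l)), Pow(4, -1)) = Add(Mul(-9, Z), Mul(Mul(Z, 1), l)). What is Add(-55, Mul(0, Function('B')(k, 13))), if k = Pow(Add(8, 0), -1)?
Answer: -55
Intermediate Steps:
k = Rational(1, 8) (k = Pow(8, -1) = Rational(1, 8) ≈ 0.12500)
Function('B')(Z, l) = Add(Mul(36, Z), Mul(-4, Z, l)) (Function('B')(Z, l) = Mul(-4, Add(Mul(-9, Z), Mul(Mul(Z, 1), l))) = Mul(-4, Add(Mul(-9, Z), Mul(Z, l))) = Add(Mul(36, Z), Mul(-4, Z, l)))
Add(-55, Mul(0, Function('B')(k, 13))) = Add(-55, Mul(0, Mul(4, Rational(1, 8), Add(9, Mul(-1, 13))))) = Add(-55, Mul(0, Mul(4, Rational(1, 8), Add(9, -13)))) = Add(-55, Mul(0, Mul(4, Rational(1, 8), -4))) = Add(-55, Mul(0, -2)) = Add(-55, 0) = -55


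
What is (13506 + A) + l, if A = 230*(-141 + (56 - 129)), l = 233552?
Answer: 197838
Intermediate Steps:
A = -49220 (A = 230*(-141 - 73) = 230*(-214) = -49220)
(13506 + A) + l = (13506 - 49220) + 233552 = -35714 + 233552 = 197838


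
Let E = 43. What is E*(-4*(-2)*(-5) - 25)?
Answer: -2795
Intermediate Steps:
E*(-4*(-2)*(-5) - 25) = 43*(-4*(-2)*(-5) - 25) = 43*(8*(-5) - 25) = 43*(-40 - 25) = 43*(-65) = -2795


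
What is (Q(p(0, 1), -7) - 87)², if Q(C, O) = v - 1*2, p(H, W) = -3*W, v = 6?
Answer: 6889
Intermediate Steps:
Q(C, O) = 4 (Q(C, O) = 6 - 1*2 = 6 - 2 = 4)
(Q(p(0, 1), -7) - 87)² = (4 - 87)² = (-83)² = 6889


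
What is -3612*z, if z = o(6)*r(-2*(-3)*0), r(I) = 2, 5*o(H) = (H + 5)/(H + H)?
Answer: -6622/5 ≈ -1324.4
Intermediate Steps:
o(H) = (5 + H)/(10*H) (o(H) = ((H + 5)/(H + H))/5 = ((5 + H)/((2*H)))/5 = ((5 + H)*(1/(2*H)))/5 = ((5 + H)/(2*H))/5 = (5 + H)/(10*H))
z = 11/30 (z = ((⅒)*(5 + 6)/6)*2 = ((⅒)*(⅙)*11)*2 = (11/60)*2 = 11/30 ≈ 0.36667)
-3612*z = -3612*11/30 = -6622/5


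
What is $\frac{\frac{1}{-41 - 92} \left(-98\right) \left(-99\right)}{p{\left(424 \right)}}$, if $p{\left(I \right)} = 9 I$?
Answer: $- \frac{77}{4028} \approx -0.019116$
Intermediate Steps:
$\frac{\frac{1}{-41 - 92} \left(-98\right) \left(-99\right)}{p{\left(424 \right)}} = \frac{\frac{1}{-41 - 92} \left(-98\right) \left(-99\right)}{9 \cdot 424} = \frac{\frac{1}{-133} \left(-98\right) \left(-99\right)}{3816} = \left(- \frac{1}{133}\right) \left(-98\right) \left(-99\right) \frac{1}{3816} = \frac{14}{19} \left(-99\right) \frac{1}{3816} = \left(- \frac{1386}{19}\right) \frac{1}{3816} = - \frac{77}{4028}$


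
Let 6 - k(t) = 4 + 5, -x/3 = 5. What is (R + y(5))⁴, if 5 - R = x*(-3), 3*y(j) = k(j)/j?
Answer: 1632240801/625 ≈ 2.6116e+6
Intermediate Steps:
x = -15 (x = -3*5 = -15)
k(t) = -3 (k(t) = 6 - (4 + 5) = 6 - 1*9 = 6 - 9 = -3)
y(j) = -1/j (y(j) = (-3/j)/3 = -1/j)
R = -40 (R = 5 - (-15)*(-3) = 5 - 1*45 = 5 - 45 = -40)
(R + y(5))⁴ = (-40 - 1/5)⁴ = (-40 - 1*⅕)⁴ = (-40 - ⅕)⁴ = (-201/5)⁴ = 1632240801/625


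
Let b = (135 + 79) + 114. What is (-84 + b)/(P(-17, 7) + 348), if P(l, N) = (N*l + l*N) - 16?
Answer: 122/47 ≈ 2.5957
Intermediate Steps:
P(l, N) = -16 + 2*N*l (P(l, N) = (N*l + N*l) - 16 = 2*N*l - 16 = -16 + 2*N*l)
b = 328 (b = 214 + 114 = 328)
(-84 + b)/(P(-17, 7) + 348) = (-84 + 328)/((-16 + 2*7*(-17)) + 348) = 244/((-16 - 238) + 348) = 244/(-254 + 348) = 244/94 = 244*(1/94) = 122/47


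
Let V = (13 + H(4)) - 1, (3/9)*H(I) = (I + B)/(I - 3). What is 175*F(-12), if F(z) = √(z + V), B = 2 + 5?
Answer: 175*√33 ≈ 1005.3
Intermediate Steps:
B = 7
H(I) = 3*(7 + I)/(-3 + I) (H(I) = 3*((I + 7)/(I - 3)) = 3*((7 + I)/(-3 + I)) = 3*(7 + I)/(-3 + I))
V = 45 (V = (13 + 3*(7 + 4)/(-3 + 4)) - 1 = (13 + 3*11/1) - 1 = (13 + 3*1*11) - 1 = (13 + 33) - 1 = 46 - 1 = 45)
F(z) = √(45 + z) (F(z) = √(z + 45) = √(45 + z))
175*F(-12) = 175*√(45 - 12) = 175*√33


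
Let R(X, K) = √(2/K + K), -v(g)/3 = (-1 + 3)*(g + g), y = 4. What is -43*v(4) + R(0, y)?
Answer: 2064 + 3*√2/2 ≈ 2066.1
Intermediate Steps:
v(g) = -12*g (v(g) = -3*(-1 + 3)*(g + g) = -6*2*g = -12*g)
R(X, K) = √(K + 2/K)
-43*v(4) + R(0, y) = -(-516)*4 + √(4 + 2/4) = -43*(-48) + √(4 + 2*(¼)) = 2064 + √(4 + ½) = 2064 + √(9/2) = 2064 + 3*√2/2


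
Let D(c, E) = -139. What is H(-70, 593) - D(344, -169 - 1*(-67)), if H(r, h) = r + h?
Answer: 662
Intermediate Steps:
H(r, h) = h + r
H(-70, 593) - D(344, -169 - 1*(-67)) = (593 - 70) - 1*(-139) = 523 + 139 = 662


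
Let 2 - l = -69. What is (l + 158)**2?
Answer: 52441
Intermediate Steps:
l = 71 (l = 2 - 1*(-69) = 2 + 69 = 71)
(l + 158)**2 = (71 + 158)**2 = 229**2 = 52441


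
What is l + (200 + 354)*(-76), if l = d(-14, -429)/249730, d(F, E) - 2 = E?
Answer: -10514632347/249730 ≈ -42104.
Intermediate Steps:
d(F, E) = 2 + E
l = -427/249730 (l = (2 - 429)/249730 = -427*1/249730 = -427/249730 ≈ -0.0017098)
l + (200 + 354)*(-76) = -427/249730 + (200 + 354)*(-76) = -427/249730 + 554*(-76) = -427/249730 - 42104 = -10514632347/249730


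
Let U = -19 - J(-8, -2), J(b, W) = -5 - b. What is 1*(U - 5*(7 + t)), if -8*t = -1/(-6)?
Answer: -2731/48 ≈ -56.896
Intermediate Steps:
t = -1/48 (t = -(-1)/(8*(-6)) = -(-1)*(-1)/(8*6) = -⅛*⅙ = -1/48 ≈ -0.020833)
U = -22 (U = -19 - (-5 - 1*(-8)) = -19 - (-5 + 8) = -19 - 1*3 = -19 - 3 = -22)
1*(U - 5*(7 + t)) = 1*(-22 - 5*(7 - 1/48)) = 1*(-22 - 5*335/48) = 1*(-22 - 1675/48) = 1*(-2731/48) = -2731/48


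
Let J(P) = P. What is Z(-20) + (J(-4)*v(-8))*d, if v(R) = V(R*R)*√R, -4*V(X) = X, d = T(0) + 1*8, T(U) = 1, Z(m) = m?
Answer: -20 + 1152*I*√2 ≈ -20.0 + 1629.2*I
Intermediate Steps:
d = 9 (d = 1 + 1*8 = 1 + 8 = 9)
V(X) = -X/4
v(R) = -R^(5/2)/4 (v(R) = (-R*R/4)*√R = (-R²/4)*√R = -R^(5/2)/4)
Z(-20) + (J(-4)*v(-8))*d = -20 - (-1)*(-8)^(5/2)*9 = -20 - (-1)*128*I*√2*9 = -20 - (-128)*I*√2*9 = -20 + (128*I*√2)*9 = -20 + 1152*I*√2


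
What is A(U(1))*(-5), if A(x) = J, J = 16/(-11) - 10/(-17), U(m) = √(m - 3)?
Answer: 810/187 ≈ 4.3316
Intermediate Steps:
U(m) = √(-3 + m)
J = -162/187 (J = 16*(-1/11) - 10*(-1/17) = -16/11 + 10/17 = -162/187 ≈ -0.86631)
A(x) = -162/187
A(U(1))*(-5) = -162/187*(-5) = 810/187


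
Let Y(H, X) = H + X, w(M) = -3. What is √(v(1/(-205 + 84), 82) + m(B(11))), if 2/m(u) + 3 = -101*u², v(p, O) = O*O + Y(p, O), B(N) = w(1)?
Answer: √42810109806/2508 ≈ 82.498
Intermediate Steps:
B(N) = -3
v(p, O) = O + p + O² (v(p, O) = O*O + (p + O) = O² + (O + p) = O + p + O²)
m(u) = 2/(-3 - 101*u²)
√(v(1/(-205 + 84), 82) + m(B(11))) = √((82 + 1/(-205 + 84) + 82²) - 2/(3 + 101*(-3)²)) = √((82 + 1/(-121) + 6724) - 2/(3 + 101*9)) = √((82 - 1/121 + 6724) - 2/(3 + 909)) = √(823525/121 - 2/912) = √(823525/121 - 2*1/912) = √(823525/121 - 1/456) = √(375527279/55176) = √42810109806/2508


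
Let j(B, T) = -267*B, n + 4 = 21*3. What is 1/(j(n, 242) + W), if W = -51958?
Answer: -1/67711 ≈ -1.4769e-5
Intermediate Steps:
n = 59 (n = -4 + 21*3 = -4 + 63 = 59)
1/(j(n, 242) + W) = 1/(-267*59 - 51958) = 1/(-15753 - 51958) = 1/(-67711) = -1/67711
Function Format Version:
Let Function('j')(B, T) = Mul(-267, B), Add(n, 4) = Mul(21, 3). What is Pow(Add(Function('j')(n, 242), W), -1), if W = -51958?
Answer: Rational(-1, 67711) ≈ -1.4769e-5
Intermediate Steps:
n = 59 (n = Add(-4, Mul(21, 3)) = Add(-4, 63) = 59)
Pow(Add(Function('j')(n, 242), W), -1) = Pow(Add(Mul(-267, 59), -51958), -1) = Pow(Add(-15753, -51958), -1) = Pow(-67711, -1) = Rational(-1, 67711)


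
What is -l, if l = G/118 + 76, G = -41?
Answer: -8927/118 ≈ -75.653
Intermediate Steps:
l = 8927/118 (l = -41/118 + 76 = 8927/118 ≈ 75.653)
-l = -1*8927/118 = -8927/118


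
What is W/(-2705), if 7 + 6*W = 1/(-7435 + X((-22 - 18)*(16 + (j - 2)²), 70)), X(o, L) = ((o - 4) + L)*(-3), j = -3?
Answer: 9496/22015995 ≈ 0.00043132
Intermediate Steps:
X(o, L) = 12 - 3*L - 3*o (X(o, L) = ((-4 + o) + L)*(-3) = (-4 + L + o)*(-3) = 12 - 3*L - 3*o)
W = -9496/8139 (W = -7/6 + 1/(6*(-7435 + (12 - 3*70 - 3*(-22 - 18)*(16 + (-3 - 2)²)))) = -7/6 + 1/(6*(-7435 + (12 - 210 - (-120)*(16 + (-5)²)))) = -7/6 + 1/(6*(-7435 + (12 - 210 - (-120)*(16 + 25)))) = -7/6 + 1/(6*(-7435 + (12 - 210 - (-120)*41))) = -7/6 + 1/(6*(-7435 + (12 - 210 - 3*(-1640)))) = -7/6 + 1/(6*(-7435 + (12 - 210 + 4920))) = -7/6 + 1/(6*(-7435 + 4722)) = -7/6 + (⅙)/(-2713) = -7/6 + (⅙)*(-1/2713) = -7/6 - 1/16278 = -9496/8139 ≈ -1.1667)
W/(-2705) = -9496/8139/(-2705) = -9496/8139*(-1/2705) = 9496/22015995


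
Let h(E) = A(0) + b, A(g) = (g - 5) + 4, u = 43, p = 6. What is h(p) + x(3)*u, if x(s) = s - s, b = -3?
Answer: -4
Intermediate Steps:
A(g) = -1 + g (A(g) = (-5 + g) + 4 = -1 + g)
x(s) = 0
h(E) = -4 (h(E) = (-1 + 0) - 3 = -1 - 3 = -4)
h(p) + x(3)*u = -4 + 0*43 = -4 + 0 = -4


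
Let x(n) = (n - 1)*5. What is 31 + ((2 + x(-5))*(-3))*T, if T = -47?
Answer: -3917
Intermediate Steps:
x(n) = -5 + 5*n (x(n) = (-1 + n)*5 = -5 + 5*n)
31 + ((2 + x(-5))*(-3))*T = 31 + ((2 + (-5 + 5*(-5)))*(-3))*(-47) = 31 + ((2 + (-5 - 25))*(-3))*(-47) = 31 + ((2 - 30)*(-3))*(-47) = 31 - 28*(-3)*(-47) = 31 + 84*(-47) = 31 - 3948 = -3917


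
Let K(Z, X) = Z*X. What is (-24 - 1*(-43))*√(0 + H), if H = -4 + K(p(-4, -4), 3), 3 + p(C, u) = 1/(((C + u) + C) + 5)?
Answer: 19*I*√658/7 ≈ 69.625*I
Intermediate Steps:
p(C, u) = -3 + 1/(5 + u + 2*C) (p(C, u) = -3 + 1/(((C + u) + C) + 5) = -3 + 1/((u + 2*C) + 5) = -3 + 1/(5 + u + 2*C))
K(Z, X) = X*Z
H = -94/7 (H = -4 + 3*((-14 - 6*(-4) - 3*(-4))/(5 - 4 + 2*(-4))) = -4 + 3*((-14 + 24 + 12)/(5 - 4 - 8)) = -4 + 3*(22/(-7)) = -4 + 3*(-⅐*22) = -4 + 3*(-22/7) = -4 - 66/7 = -94/7 ≈ -13.429)
(-24 - 1*(-43))*√(0 + H) = (-24 - 1*(-43))*√(0 - 94/7) = (-24 + 43)*√(-94/7) = 19*(I*√658/7) = 19*I*√658/7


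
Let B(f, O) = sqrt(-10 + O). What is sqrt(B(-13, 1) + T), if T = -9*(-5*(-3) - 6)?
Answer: sqrt(-81 + 3*I) ≈ 0.1666 + 9.0015*I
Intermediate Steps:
T = -81 (T = -9*(15 - 6) = -9*9 = -81)
sqrt(B(-13, 1) + T) = sqrt(sqrt(-10 + 1) - 81) = sqrt(sqrt(-9) - 81) = sqrt(3*I - 81) = sqrt(-81 + 3*I)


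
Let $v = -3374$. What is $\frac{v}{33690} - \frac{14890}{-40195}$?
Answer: $\frac{36602617}{135416955} \approx 0.2703$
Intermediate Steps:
$\frac{v}{33690} - \frac{14890}{-40195} = - \frac{3374}{33690} - \frac{14890}{-40195} = \left(-3374\right) \frac{1}{33690} - - \frac{2978}{8039} = - \frac{1687}{16845} + \frac{2978}{8039} = \frac{36602617}{135416955}$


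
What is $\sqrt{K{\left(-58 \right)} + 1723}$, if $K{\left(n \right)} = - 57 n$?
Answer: $\sqrt{5029} \approx 70.915$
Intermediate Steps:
$\sqrt{K{\left(-58 \right)} + 1723} = \sqrt{\left(-57\right) \left(-58\right) + 1723} = \sqrt{3306 + 1723} = \sqrt{5029}$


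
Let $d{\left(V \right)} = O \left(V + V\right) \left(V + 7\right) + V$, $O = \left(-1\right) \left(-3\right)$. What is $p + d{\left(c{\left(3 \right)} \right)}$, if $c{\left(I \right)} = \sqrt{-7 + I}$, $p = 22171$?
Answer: $22147 + 86 i \approx 22147.0 + 86.0 i$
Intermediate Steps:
$O = 3$
$d{\left(V \right)} = V + 6 V \left(7 + V\right)$ ($d{\left(V \right)} = 3 \left(V + V\right) \left(V + 7\right) + V = 3 \cdot 2 V \left(7 + V\right) + V = 6 V \left(7 + V\right) + V = V + 6 V \left(7 + V\right)$)
$p + d{\left(c{\left(3 \right)} \right)} = 22171 + \sqrt{-7 + 3} \left(43 + 6 \sqrt{-7 + 3}\right) = 22171 + \sqrt{-4} \left(43 + 6 \sqrt{-4}\right) = 22171 + 2 i \left(43 + 6 \cdot 2 i\right) = 22171 + 2 i \left(43 + 12 i\right)$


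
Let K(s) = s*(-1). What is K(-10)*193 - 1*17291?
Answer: -15361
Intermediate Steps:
K(s) = -s
K(-10)*193 - 1*17291 = -1*(-10)*193 - 1*17291 = 10*193 - 17291 = 1930 - 17291 = -15361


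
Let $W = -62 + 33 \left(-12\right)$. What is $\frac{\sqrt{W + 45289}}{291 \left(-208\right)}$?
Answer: $- \frac{\sqrt{44831}}{60528} \approx -0.0034981$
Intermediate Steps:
$W = -458$ ($W = -62 - 396 = -458$)
$\frac{\sqrt{W + 45289}}{291 \left(-208\right)} = \frac{\sqrt{-458 + 45289}}{291 \left(-208\right)} = \frac{\sqrt{44831}}{-60528} = \sqrt{44831} \left(- \frac{1}{60528}\right) = - \frac{\sqrt{44831}}{60528}$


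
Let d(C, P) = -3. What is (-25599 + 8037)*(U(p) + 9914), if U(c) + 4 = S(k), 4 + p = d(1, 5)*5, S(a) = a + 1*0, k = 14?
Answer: -174285288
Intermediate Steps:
S(a) = a (S(a) = a + 0 = a)
p = -19 (p = -4 - 3*5 = -4 - 15 = -19)
U(c) = 10 (U(c) = -4 + 14 = 10)
(-25599 + 8037)*(U(p) + 9914) = (-25599 + 8037)*(10 + 9914) = -17562*9924 = -174285288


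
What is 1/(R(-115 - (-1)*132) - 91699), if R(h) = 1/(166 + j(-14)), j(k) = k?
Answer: -152/13938247 ≈ -1.0905e-5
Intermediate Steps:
R(h) = 1/152 (R(h) = 1/(166 - 14) = 1/152)
1/(R(-115 - (-1)*132) - 91699) = 1/(1/152 - 91699) = 1/(-13938247/152) = -152/13938247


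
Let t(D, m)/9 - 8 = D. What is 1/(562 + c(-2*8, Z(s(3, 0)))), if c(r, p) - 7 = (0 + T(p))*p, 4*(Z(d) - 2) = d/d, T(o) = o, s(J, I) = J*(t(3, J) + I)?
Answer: 16/9185 ≈ 0.0017420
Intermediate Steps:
t(D, m) = 72 + 9*D
s(J, I) = J*(99 + I) (s(J, I) = J*((72 + 9*3) + I) = J*((72 + 27) + I) = J*(99 + I))
Z(d) = 9/4 (Z(d) = 2 + (d/d)/4 = 2 + (¼)*1 = 2 + ¼ = 9/4)
c(r, p) = 7 + p² (c(r, p) = 7 + (0 + p)*p = 7 + p*p = 7 + p²)
1/(562 + c(-2*8, Z(s(3, 0)))) = 1/(562 + (7 + (9/4)²)) = 1/(562 + (7 + 81/16)) = 1/(562 + 193/16) = 1/(9185/16) = 16/9185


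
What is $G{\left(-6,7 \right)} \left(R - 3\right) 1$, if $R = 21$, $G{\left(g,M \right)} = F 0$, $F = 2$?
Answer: $0$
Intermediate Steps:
$G{\left(g,M \right)} = 0$ ($G{\left(g,M \right)} = 2 \cdot 0 = 0$)
$G{\left(-6,7 \right)} \left(R - 3\right) 1 = 0 \left(21 - 3\right) 1 = 0 \cdot 18 \cdot 1 = 0 \cdot 1 = 0$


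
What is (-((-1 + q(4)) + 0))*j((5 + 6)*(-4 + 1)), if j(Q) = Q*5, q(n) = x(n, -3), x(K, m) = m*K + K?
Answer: -1485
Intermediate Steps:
x(K, m) = K + K*m (x(K, m) = K*m + K = K + K*m)
q(n) = -2*n (q(n) = n*(1 - 3) = n*(-2) = -2*n)
j(Q) = 5*Q
(-((-1 + q(4)) + 0))*j((5 + 6)*(-4 + 1)) = (-((-1 - 2*4) + 0))*(5*((5 + 6)*(-4 + 1))) = (-((-1 - 8) + 0))*(5*(11*(-3))) = (-(-9 + 0))*(5*(-33)) = -1*(-9)*(-165) = 9*(-165) = -1485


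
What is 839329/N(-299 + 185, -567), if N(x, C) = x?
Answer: -839329/114 ≈ -7362.5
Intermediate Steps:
839329/N(-299 + 185, -567) = 839329/(-299 + 185) = 839329/(-114) = 839329*(-1/114) = -839329/114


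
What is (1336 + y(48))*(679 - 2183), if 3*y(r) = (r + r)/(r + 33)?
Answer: -162804992/81 ≈ -2.0099e+6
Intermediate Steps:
y(r) = 2*r/(3*(33 + r)) (y(r) = ((r + r)/(r + 33))/3 = ((2*r)/(33 + r))/3 = (2*r/(33 + r))/3 = 2*r/(3*(33 + r)))
(1336 + y(48))*(679 - 2183) = (1336 + (⅔)*48/(33 + 48))*(679 - 2183) = (1336 + (⅔)*48/81)*(-1504) = (1336 + (⅔)*48*(1/81))*(-1504) = (1336 + 32/81)*(-1504) = (108248/81)*(-1504) = -162804992/81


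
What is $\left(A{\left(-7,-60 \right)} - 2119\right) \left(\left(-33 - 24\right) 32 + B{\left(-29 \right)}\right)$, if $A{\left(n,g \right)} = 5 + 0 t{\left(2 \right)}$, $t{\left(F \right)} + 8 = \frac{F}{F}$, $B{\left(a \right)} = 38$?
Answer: $3775604$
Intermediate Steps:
$t{\left(F \right)} = -7$ ($t{\left(F \right)} = -8 + \frac{F}{F} = -8 + 1 = -7$)
$A{\left(n,g \right)} = 5$ ($A{\left(n,g \right)} = 5 + 0 \left(-7\right) = 5 + 0 = 5$)
$\left(A{\left(-7,-60 \right)} - 2119\right) \left(\left(-33 - 24\right) 32 + B{\left(-29 \right)}\right) = \left(5 - 2119\right) \left(\left(-33 - 24\right) 32 + 38\right) = - 2114 \left(\left(-57\right) 32 + 38\right) = - 2114 \left(-1824 + 38\right) = \left(-2114\right) \left(-1786\right) = 3775604$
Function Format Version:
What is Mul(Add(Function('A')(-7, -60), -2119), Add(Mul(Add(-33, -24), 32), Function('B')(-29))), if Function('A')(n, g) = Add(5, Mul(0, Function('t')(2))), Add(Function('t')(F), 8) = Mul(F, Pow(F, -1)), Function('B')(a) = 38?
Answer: 3775604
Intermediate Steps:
Function('t')(F) = -7 (Function('t')(F) = Add(-8, Mul(F, Pow(F, -1))) = Add(-8, 1) = -7)
Function('A')(n, g) = 5 (Function('A')(n, g) = Add(5, Mul(0, -7)) = Add(5, 0) = 5)
Mul(Add(Function('A')(-7, -60), -2119), Add(Mul(Add(-33, -24), 32), Function('B')(-29))) = Mul(Add(5, -2119), Add(Mul(Add(-33, -24), 32), 38)) = Mul(-2114, Add(Mul(-57, 32), 38)) = Mul(-2114, Add(-1824, 38)) = Mul(-2114, -1786) = 3775604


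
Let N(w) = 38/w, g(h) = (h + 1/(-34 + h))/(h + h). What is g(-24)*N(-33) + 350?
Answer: 16051133/45936 ≈ 349.42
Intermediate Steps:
g(h) = (h + 1/(-34 + h))/(2*h) (g(h) = (h + 1/(-34 + h))/((2*h)) = (h + 1/(-34 + h))*(1/(2*h)) = (h + 1/(-34 + h))/(2*h))
g(-24)*N(-33) + 350 = ((1/2)*(1 + (-24)**2 - 34*(-24))/(-24*(-34 - 24)))*(38/(-33)) + 350 = ((1/2)*(-1/24)*(1 + 576 + 816)/(-58))*(38*(-1/33)) + 350 = ((1/2)*(-1/24)*(-1/58)*1393)*(-38/33) + 350 = (1393/2784)*(-38/33) + 350 = -26467/45936 + 350 = 16051133/45936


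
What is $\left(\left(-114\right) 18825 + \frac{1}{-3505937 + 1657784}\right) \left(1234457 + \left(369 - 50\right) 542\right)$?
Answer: $- \frac{5581891856335663105}{1848153} \approx -3.0203 \cdot 10^{12}$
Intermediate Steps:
$\left(\left(-114\right) 18825 + \frac{1}{-3505937 + 1657784}\right) \left(1234457 + \left(369 - 50\right) 542\right) = \left(-2146050 + \frac{1}{-1848153}\right) \left(1234457 + 319 \cdot 542\right) = \left(-2146050 - \frac{1}{1848153}\right) \left(1234457 + 172898\right) = \left(- \frac{3966228745651}{1848153}\right) 1407355 = - \frac{5581891856335663105}{1848153}$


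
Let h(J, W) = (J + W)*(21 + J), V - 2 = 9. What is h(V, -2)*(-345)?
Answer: -99360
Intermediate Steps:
V = 11 (V = 2 + 9 = 11)
h(J, W) = (21 + J)*(J + W)
h(V, -2)*(-345) = (11² + 21*11 + 21*(-2) + 11*(-2))*(-345) = (121 + 231 - 42 - 22)*(-345) = 288*(-345) = -99360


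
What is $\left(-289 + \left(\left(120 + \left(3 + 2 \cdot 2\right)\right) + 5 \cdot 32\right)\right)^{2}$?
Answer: $4$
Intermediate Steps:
$\left(-289 + \left(\left(120 + \left(3 + 2 \cdot 2\right)\right) + 5 \cdot 32\right)\right)^{2} = \left(-289 + \left(\left(120 + \left(3 + 4\right)\right) + 160\right)\right)^{2} = \left(-289 + \left(\left(120 + 7\right) + 160\right)\right)^{2} = \left(-289 + \left(127 + 160\right)\right)^{2} = \left(-289 + 287\right)^{2} = \left(-2\right)^{2} = 4$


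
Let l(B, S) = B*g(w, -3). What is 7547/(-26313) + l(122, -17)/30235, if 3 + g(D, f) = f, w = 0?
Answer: -247444661/795573555 ≈ -0.31103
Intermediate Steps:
g(D, f) = -3 + f
l(B, S) = -6*B (l(B, S) = B*(-3 - 3) = B*(-6) = -6*B)
7547/(-26313) + l(122, -17)/30235 = 7547/(-26313) - 6*122/30235 = 7547*(-1/26313) - 732*1/30235 = -7547/26313 - 732/30235 = -247444661/795573555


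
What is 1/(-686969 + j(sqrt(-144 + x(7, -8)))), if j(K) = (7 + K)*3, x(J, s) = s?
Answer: -171737/117974389018 - 3*I*sqrt(38)/235948778036 ≈ -1.4557e-6 - 7.8378e-11*I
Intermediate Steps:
j(K) = 21 + 3*K
1/(-686969 + j(sqrt(-144 + x(7, -8)))) = 1/(-686969 + (21 + 3*sqrt(-144 - 8))) = 1/(-686969 + (21 + 3*sqrt(-152))) = 1/(-686969 + (21 + 3*(2*I*sqrt(38)))) = 1/(-686969 + (21 + 6*I*sqrt(38))) = 1/(-686948 + 6*I*sqrt(38))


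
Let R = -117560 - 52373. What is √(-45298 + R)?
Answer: I*√215231 ≈ 463.93*I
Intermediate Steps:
R = -169933
√(-45298 + R) = √(-45298 - 169933) = √(-215231) = I*√215231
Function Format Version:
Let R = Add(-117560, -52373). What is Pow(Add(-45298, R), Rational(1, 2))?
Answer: Mul(I, Pow(215231, Rational(1, 2))) ≈ Mul(463.93, I)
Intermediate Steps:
R = -169933
Pow(Add(-45298, R), Rational(1, 2)) = Pow(Add(-45298, -169933), Rational(1, 2)) = Pow(-215231, Rational(1, 2)) = Mul(I, Pow(215231, Rational(1, 2)))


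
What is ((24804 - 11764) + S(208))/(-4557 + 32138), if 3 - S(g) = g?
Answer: 12835/27581 ≈ 0.46536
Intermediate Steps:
S(g) = 3 - g
((24804 - 11764) + S(208))/(-4557 + 32138) = ((24804 - 11764) + (3 - 1*208))/(-4557 + 32138) = (13040 + (3 - 208))/27581 = (13040 - 205)*(1/27581) = 12835*(1/27581) = 12835/27581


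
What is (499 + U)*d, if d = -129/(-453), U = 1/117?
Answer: 2510512/17667 ≈ 142.10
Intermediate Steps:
U = 1/117 ≈ 0.0085470
d = 43/151 (d = -129*(-1/453) = 43/151 ≈ 0.28477)
(499 + U)*d = (499 + 1/117)*(43/151) = (58384/117)*(43/151) = 2510512/17667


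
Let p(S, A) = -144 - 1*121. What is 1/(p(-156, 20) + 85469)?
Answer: 1/85204 ≈ 1.1737e-5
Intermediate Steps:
p(S, A) = -265 (p(S, A) = -144 - 121 = -265)
1/(p(-156, 20) + 85469) = 1/(-265 + 85469) = 1/85204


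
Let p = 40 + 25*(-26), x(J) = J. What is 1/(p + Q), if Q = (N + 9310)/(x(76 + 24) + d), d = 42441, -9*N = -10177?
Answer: -382869/233456123 ≈ -0.0016400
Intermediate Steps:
N = 10177/9 (N = -⅑*(-10177) = 10177/9 ≈ 1130.8)
p = -610 (p = 40 - 650 = -610)
Q = 93967/382869 (Q = (10177/9 + 9310)/((76 + 24) + 42441) = 93967/(9*(100 + 42441)) = (93967/9)/42541 = (93967/9)*(1/42541) = 93967/382869 ≈ 0.24543)
1/(p + Q) = 1/(-610 + 93967/382869) = 1/(-233456123/382869) = -382869/233456123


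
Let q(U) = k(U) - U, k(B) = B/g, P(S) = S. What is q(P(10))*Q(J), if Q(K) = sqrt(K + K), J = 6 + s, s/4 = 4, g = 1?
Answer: 0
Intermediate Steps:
s = 16 (s = 4*4 = 16)
J = 22 (J = 6 + 16 = 22)
Q(K) = sqrt(2)*sqrt(K) (Q(K) = sqrt(2*K) = sqrt(2)*sqrt(K))
k(B) = B (k(B) = B/1 = B*1 = B)
q(U) = 0 (q(U) = U - U = 0)
q(P(10))*Q(J) = 0*(sqrt(2)*sqrt(22)) = 0*(2*sqrt(11)) = 0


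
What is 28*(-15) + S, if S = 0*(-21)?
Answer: -420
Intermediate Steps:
S = 0
28*(-15) + S = 28*(-15) + 0 = -420 + 0 = -420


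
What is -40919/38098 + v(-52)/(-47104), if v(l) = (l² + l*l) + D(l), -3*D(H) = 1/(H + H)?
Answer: -332823298409/279952637952 ≈ -1.1889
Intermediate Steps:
D(H) = -1/(6*H) (D(H) = -1/(3*(H + H)) = -1/(2*H)/3 = -1/(6*H))
v(l) = 2*l² - 1/(6*l) (v(l) = (l² + l*l) - 1/(6*l) = (l² + l²) - 1/(6*l) = 2*l² - 1/(6*l))
-40919/38098 + v(-52)/(-47104) = -40919/38098 + ((⅙)*(-1 + 12*(-52)³)/(-52))/(-47104) = -40919*1/38098 + ((⅙)*(-1/52)*(-1 + 12*(-140608)))*(-1/47104) = -40919/38098 + ((⅙)*(-1/52)*(-1 - 1687296))*(-1/47104) = -40919/38098 + ((⅙)*(-1/52)*(-1687297))*(-1/47104) = -40919/38098 + (1687297/312)*(-1/47104) = -40919/38098 - 1687297/14696448 = -332823298409/279952637952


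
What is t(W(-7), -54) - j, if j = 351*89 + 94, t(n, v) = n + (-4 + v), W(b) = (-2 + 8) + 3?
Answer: -31382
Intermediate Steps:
W(b) = 9 (W(b) = 6 + 3 = 9)
t(n, v) = -4 + n + v
j = 31333 (j = 31239 + 94 = 31333)
t(W(-7), -54) - j = (-4 + 9 - 54) - 1*31333 = -49 - 31333 = -31382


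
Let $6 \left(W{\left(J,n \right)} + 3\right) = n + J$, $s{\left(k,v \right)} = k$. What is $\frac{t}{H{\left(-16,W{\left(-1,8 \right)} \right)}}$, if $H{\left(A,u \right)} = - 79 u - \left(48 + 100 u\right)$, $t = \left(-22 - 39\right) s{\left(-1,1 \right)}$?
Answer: $\frac{366}{1681} \approx 0.21773$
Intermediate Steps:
$W{\left(J,n \right)} = -3 + \frac{J}{6} + \frac{n}{6}$ ($W{\left(J,n \right)} = -3 + \frac{n + J}{6} = -3 + \frac{J + n}{6} = -3 + \left(\frac{J}{6} + \frac{n}{6}\right) = -3 + \frac{J}{6} + \frac{n}{6}$)
$t = 61$ ($t = \left(-22 - 39\right) \left(-1\right) = \left(-61\right) \left(-1\right) = 61$)
$H{\left(A,u \right)} = -48 - 179 u$ ($H{\left(A,u \right)} = - 79 u - \left(48 + 100 u\right) = -48 - 179 u$)
$\frac{t}{H{\left(-16,W{\left(-1,8 \right)} \right)}} = \frac{61}{-48 - 179 \left(-3 + \frac{1}{6} \left(-1\right) + \frac{1}{6} \cdot 8\right)} = \frac{61}{-48 - 179 \left(-3 - \frac{1}{6} + \frac{4}{3}\right)} = \frac{61}{-48 - - \frac{1969}{6}} = \frac{61}{-48 + \frac{1969}{6}} = \frac{61}{\frac{1681}{6}} = 61 \cdot \frac{6}{1681} = \frac{366}{1681}$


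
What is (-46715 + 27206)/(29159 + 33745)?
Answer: -6503/20968 ≈ -0.31014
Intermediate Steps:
(-46715 + 27206)/(29159 + 33745) = -19509/62904 = -19509*1/62904 = -6503/20968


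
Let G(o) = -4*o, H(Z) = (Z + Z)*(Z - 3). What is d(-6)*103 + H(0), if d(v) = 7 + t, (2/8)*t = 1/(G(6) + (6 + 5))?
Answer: 8961/13 ≈ 689.31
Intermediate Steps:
H(Z) = 2*Z*(-3 + Z) (H(Z) = (2*Z)*(-3 + Z) = 2*Z*(-3 + Z))
t = -4/13 (t = 4/(-4*6 + (6 + 5)) = 4/(-24 + 11) = 4/(-13) = 4*(-1/13) = -4/13 ≈ -0.30769)
d(v) = 87/13 (d(v) = 7 - 4/13 = 87/13)
d(-6)*103 + H(0) = (87/13)*103 + 2*0*(-3 + 0) = 8961/13 + 2*0*(-3) = 8961/13 + 0 = 8961/13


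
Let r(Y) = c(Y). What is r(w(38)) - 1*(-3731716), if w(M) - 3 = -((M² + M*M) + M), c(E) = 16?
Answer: 3731732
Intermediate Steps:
w(M) = 3 - M - 2*M² (w(M) = 3 - ((M² + M*M) + M) = 3 - ((M² + M²) + M) = 3 - (2*M² + M) = 3 - (M + 2*M²) = 3 + (-M - 2*M²) = 3 - M - 2*M²)
r(Y) = 16
r(w(38)) - 1*(-3731716) = 16 - 1*(-3731716) = 16 + 3731716 = 3731732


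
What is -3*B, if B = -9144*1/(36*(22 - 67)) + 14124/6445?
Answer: -454522/19335 ≈ -23.508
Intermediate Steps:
B = 454522/58005 (B = -9144/((-45*36)) + 14124*(1/6445) = -9144/(-1620) + 14124/6445 = -9144*(-1/1620) + 14124/6445 = 254/45 + 14124/6445 = 454522/58005 ≈ 7.8359)
-3*B = -3*454522/58005 = -454522/19335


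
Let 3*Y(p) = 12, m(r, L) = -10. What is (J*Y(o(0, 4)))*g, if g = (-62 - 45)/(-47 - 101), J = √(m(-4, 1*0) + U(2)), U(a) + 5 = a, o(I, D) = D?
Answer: 107*I*√13/37 ≈ 10.427*I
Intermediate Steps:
U(a) = -5 + a
Y(p) = 4 (Y(p) = (⅓)*12 = 4)
J = I*√13 (J = √(-10 + (-5 + 2)) = √(-10 - 3) = √(-13) = I*√13 ≈ 3.6056*I)
g = 107/148 (g = -107/(-148) = -107*(-1/148) = 107/148 ≈ 0.72297)
(J*Y(o(0, 4)))*g = ((I*√13)*4)*(107/148) = (4*I*√13)*(107/148) = 107*I*√13/37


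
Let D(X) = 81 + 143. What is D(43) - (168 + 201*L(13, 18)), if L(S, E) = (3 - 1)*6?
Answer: -2356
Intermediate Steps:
D(X) = 224
L(S, E) = 12 (L(S, E) = 2*6 = 12)
D(43) - (168 + 201*L(13, 18)) = 224 - (168 + 201*12) = 224 - (168 + 2412) = 224 - 1*2580 = 224 - 2580 = -2356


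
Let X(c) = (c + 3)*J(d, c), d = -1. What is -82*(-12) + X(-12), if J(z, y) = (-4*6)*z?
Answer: 768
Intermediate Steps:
J(z, y) = -24*z
X(c) = 72 + 24*c (X(c) = (c + 3)*(-24*(-1)) = (3 + c)*24 = 72 + 24*c)
-82*(-12) + X(-12) = -82*(-12) + (72 + 24*(-12)) = 984 + (72 - 288) = 984 - 216 = 768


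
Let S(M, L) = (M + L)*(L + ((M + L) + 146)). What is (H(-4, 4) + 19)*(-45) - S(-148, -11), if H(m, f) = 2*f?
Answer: -5031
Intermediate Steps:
S(M, L) = (L + M)*(146 + M + 2*L) (S(M, L) = (L + M)*(L + ((L + M) + 146)) = (L + M)*(L + (146 + L + M)) = (L + M)*(146 + M + 2*L))
(H(-4, 4) + 19)*(-45) - S(-148, -11) = (2*4 + 19)*(-45) - ((-148)² + 2*(-11)² + 146*(-11) + 146*(-148) + 3*(-11)*(-148)) = (8 + 19)*(-45) - (21904 + 2*121 - 1606 - 21608 + 4884) = 27*(-45) - (21904 + 242 - 1606 - 21608 + 4884) = -1215 - 1*3816 = -1215 - 3816 = -5031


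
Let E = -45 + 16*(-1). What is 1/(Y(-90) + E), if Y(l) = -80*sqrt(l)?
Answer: I/(-61*I + 240*sqrt(10)) ≈ -0.00010522 + 0.0013092*I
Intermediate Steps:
E = -61 (E = -45 - 16 = -61)
1/(Y(-90) + E) = 1/(-240*I*sqrt(10) - 61) = 1/(-61 - 240*I*sqrt(10))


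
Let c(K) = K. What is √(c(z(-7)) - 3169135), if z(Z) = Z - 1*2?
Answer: 2*I*√792286 ≈ 1780.2*I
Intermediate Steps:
z(Z) = -2 + Z (z(Z) = Z - 2 = -2 + Z)
√(c(z(-7)) - 3169135) = √((-2 - 7) - 3169135) = √(-9 - 3169135) = √(-3169144) = 2*I*√792286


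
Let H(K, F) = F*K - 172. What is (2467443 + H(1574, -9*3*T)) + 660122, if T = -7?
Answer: 3424879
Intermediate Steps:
H(K, F) = -172 + F*K
(2467443 + H(1574, -9*3*T)) + 660122 = (2467443 + (-172 - 9*3*(-7)*1574)) + 660122 = (2467443 + (-172 - 27*(-7)*1574)) + 660122 = (2467443 + (-172 - 1*(-189)*1574)) + 660122 = (2467443 + (-172 + 189*1574)) + 660122 = (2467443 + (-172 + 297486)) + 660122 = (2467443 + 297314) + 660122 = 2764757 + 660122 = 3424879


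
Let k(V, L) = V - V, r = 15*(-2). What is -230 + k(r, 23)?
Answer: -230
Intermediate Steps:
r = -30
k(V, L) = 0
-230 + k(r, 23) = -230 + 0 = -230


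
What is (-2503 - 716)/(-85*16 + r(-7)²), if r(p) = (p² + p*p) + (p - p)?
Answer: -1073/2748 ≈ -0.39047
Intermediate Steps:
r(p) = 2*p² (r(p) = (p² + p²) + 0 = 2*p² + 0 = 2*p²)
(-2503 - 716)/(-85*16 + r(-7)²) = (-2503 - 716)/(-85*16 + (2*(-7)²)²) = -3219/(-1360 + (2*49)²) = -3219/(-1360 + 98²) = -3219/(-1360 + 9604) = -3219/8244 = -3219*1/8244 = -1073/2748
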